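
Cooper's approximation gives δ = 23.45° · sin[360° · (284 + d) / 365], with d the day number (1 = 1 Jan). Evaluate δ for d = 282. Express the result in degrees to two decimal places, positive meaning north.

-7.34°

360 × (284 + 282) / 365 = 558.247°; sin(558.247°) = -0.3131.
δ = 23.45 × -0.3131 = -7.342° ≈ -7.34°.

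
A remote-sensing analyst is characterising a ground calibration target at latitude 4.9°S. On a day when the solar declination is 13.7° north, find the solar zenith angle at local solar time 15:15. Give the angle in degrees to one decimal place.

51.8°

Hour angle H = 15° × (15.25 − 12) = 48.75°.
cos θ_z = sin φ sin δ + cos φ cos δ cos H = (-0.0854)(0.2368) + (0.9963)(0.9715)(0.6593) = 0.6179.
θ_z = arccos(0.6179) = 51.84°.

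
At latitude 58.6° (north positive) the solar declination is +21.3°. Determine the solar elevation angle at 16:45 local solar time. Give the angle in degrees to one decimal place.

27.8°

Hour angle H = 15° × (16.75 − 12) = 71.25°.
With φ = 58.6°, δ = 21.3°, H = 71.25°: sin φ sin δ = 0.3101, cos φ cos δ cos H = 0.1560, so cos θ_z = 0.4661.
θ_z = arccos(0.4661) = 62.22°, so the elevation is 90° − 62.22° = 27.78°.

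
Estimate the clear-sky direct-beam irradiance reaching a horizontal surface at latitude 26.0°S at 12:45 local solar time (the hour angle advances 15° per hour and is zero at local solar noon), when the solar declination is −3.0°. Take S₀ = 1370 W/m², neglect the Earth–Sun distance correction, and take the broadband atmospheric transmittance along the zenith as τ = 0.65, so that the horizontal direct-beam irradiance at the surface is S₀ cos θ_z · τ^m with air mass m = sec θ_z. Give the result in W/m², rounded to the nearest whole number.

768 W/m²

Hour angle H = 15° × (12.75 − 12) = 11.25°.
cos θ_z = sin φ sin δ + cos φ cos δ cos H = (-0.4384)(-0.0523) + (0.8988)(0.9986)(0.9808) = 0.9032.
Air mass m = 1/cos θ_z = 1/0.9032 = 1.107; τ^m = 0.65^1.107 = 0.6207.
Surface direct beam = 1370 × 0.9032 × 0.6207 = 768.04 W/m².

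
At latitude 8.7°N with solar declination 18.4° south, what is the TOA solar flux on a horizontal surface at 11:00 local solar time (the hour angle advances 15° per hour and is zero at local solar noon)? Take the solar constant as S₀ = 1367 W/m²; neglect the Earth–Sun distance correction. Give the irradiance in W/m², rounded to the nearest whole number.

1173 W/m²

Hour angle H = 15° × (11 − 12) = -15.00°.
cos θ_z = sin φ sin δ + cos φ cos δ cos H = (0.1513)(-0.3156) + (0.9885)(0.9489)(0.9659) = 0.8583.
Top-of-atmosphere irradiance = S₀ cos θ_z = 1367 × 0.8583 = 1173.30 W/m².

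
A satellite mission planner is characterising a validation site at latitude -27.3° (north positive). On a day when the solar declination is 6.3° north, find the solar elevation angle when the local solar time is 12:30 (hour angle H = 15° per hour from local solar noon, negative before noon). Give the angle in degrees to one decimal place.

55.6°

Hour angle H = 15° × (12.5 − 12) = 7.50°.
With φ = -27.3°, δ = 6.3°, H = 7.50°: sin φ sin δ = -0.0503, cos φ cos δ cos H = 0.8757, so cos θ_z = 0.8254.
θ_z = arccos(0.8254) = 34.37°, so the elevation is 90° − 34.37° = 55.63°.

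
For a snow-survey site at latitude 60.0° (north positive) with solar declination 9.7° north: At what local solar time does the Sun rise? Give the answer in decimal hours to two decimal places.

4.85 h

The sunset hour angle satisfies cos H_s = −tan φ tan δ = -0.2961, giving H_s = 107.22°.
Sunrise is at 12 − H_s/15 = 12 − 7.148 = 4.852 h local solar time.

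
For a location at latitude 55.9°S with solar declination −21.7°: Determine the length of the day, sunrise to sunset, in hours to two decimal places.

16.80 hours

cos H_s = −tan(-55.9°) · tan(-21.7°) = -0.5878, so H_s = arccos(-0.5878) = 126.00°.
Day length = 2 H_s / 15° h⁻¹ = 252.00° / 15 = 16.800 h.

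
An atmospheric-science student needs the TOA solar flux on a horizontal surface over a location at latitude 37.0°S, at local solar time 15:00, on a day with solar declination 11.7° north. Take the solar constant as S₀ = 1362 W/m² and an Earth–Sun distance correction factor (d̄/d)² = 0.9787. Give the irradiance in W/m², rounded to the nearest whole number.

Hour angle H = 15° × (15 − 12) = 45.00°.
cos θ_z = sin φ sin δ + cos φ cos δ cos H = (-0.6018)(0.2028) + (0.7986)(0.9792)(0.7071) = 0.4309.
Top-of-atmosphere irradiance = S₀ (d̄/d)² cos θ_z = 1362 × 0.9787 × 0.4309 = 574.39 W/m².

574 W/m²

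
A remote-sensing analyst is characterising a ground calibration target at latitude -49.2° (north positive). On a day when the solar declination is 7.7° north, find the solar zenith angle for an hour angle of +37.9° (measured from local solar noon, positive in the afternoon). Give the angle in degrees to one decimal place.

65.8°

cos θ_z = sin φ sin δ + cos φ cos δ cos H = (-0.7570)(0.1340) + (0.6534)(0.9910)(0.7891) = 0.4095.
θ_z = arccos(0.4095) = 65.83°.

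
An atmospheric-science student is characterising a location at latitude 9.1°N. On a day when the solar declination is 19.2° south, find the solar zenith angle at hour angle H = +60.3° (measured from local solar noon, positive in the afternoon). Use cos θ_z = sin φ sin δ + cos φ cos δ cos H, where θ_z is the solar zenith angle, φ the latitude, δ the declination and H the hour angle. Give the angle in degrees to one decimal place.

65.8°

cos θ_z = sin φ sin δ + cos φ cos δ cos H = (0.1582)(-0.3289) + (0.9874)(0.9444)(0.4955) = 0.4100.
θ_z = arccos(0.4100) = 65.80°.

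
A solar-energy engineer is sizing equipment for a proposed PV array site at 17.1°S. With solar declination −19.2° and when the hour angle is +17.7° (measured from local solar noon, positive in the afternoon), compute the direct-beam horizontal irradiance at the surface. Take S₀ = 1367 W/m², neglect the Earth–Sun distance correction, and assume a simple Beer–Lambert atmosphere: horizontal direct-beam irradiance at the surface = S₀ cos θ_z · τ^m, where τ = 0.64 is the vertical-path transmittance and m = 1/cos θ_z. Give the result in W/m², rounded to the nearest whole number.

820 W/m²

With φ = -17.1°, δ = -19.2°, H = 17.70°: sin φ sin δ = 0.0967, cos φ cos δ cos H = 0.8599, so cos θ_z = 0.9566.
Air mass m = 1/cos θ_z = 1/0.9566 = 1.045; τ^m = 0.64^1.045 = 0.6273.
Surface direct beam = 1367 × 0.9566 × 0.6273 = 820.30 W/m².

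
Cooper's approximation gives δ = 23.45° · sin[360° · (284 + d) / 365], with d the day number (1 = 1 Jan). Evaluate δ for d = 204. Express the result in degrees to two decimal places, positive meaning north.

+20.03°

360 × (284 + 204) / 365 = 481.315°; sin(481.315°) = 0.8543.
δ = 23.45 × 0.8543 = 20.033° ≈ +20.03°.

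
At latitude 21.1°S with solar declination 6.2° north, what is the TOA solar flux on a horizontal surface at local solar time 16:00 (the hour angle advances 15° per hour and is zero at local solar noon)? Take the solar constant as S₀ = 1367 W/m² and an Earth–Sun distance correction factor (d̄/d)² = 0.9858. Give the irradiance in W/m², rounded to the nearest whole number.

Hour angle H = 15° × (16 − 12) = 60.00°.
cos θ_z = sin φ sin δ + cos φ cos δ cos H = (-0.3600)(0.1080) + (0.9330)(0.9942)(0.5000) = 0.4249.
Top-of-atmosphere irradiance = S₀ (d̄/d)² cos θ_z = 1367 × 0.9858 × 0.4249 = 572.59 W/m².

573 W/m²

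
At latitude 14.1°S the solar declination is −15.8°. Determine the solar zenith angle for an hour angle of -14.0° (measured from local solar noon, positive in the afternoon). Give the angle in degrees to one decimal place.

13.6°

cos θ_z = sin φ sin δ + cos φ cos δ cos H = (-0.2436)(-0.2723) + (0.9699)(0.9622)(0.9703) = 0.9719.
θ_z = arccos(0.9719) = 13.61°.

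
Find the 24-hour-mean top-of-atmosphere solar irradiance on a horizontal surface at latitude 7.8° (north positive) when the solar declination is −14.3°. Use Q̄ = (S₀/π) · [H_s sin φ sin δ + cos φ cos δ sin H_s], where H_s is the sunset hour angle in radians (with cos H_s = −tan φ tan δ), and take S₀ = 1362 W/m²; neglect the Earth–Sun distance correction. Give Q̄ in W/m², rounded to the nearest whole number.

cos H_s = −tan(7.8°) · tan(-14.3°) = 0.0349, so H_s = arccos(0.0349) = 88.00°. In radians, H_s = 1.5359.
H_s sin φ sin δ = 1.5359 × 0.1357 × -0.2470 = -0.0515.
cos φ cos δ sin H_s = 0.9907 × 0.9690 × 0.9994 = 0.9594.
Q̄ = (1362/π) × (-0.0515 + 0.9594) = 433.54 × 0.9079 = 393.61 W/m².

394 W/m²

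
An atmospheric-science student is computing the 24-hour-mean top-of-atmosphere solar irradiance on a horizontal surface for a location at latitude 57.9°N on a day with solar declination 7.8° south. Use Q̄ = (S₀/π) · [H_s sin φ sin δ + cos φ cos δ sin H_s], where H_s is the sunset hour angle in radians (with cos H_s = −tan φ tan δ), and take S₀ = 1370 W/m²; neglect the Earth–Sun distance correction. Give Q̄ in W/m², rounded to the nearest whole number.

cos H_s = −tan(57.9°) · tan(-7.8°) = 0.2184, so H_s = arccos(0.2184) = 77.38°. In radians, H_s = 1.3505.
H_s sin φ sin δ = 1.3505 × 0.8471 × -0.1357 = -0.1552.
cos φ cos δ sin H_s = 0.5314 × 0.9907 × 0.9758 = 0.5137.
Q̄ = (1370/π) × (-0.1552 + 0.5137) = 436.08 × 0.3585 = 156.33 W/m².

156 W/m²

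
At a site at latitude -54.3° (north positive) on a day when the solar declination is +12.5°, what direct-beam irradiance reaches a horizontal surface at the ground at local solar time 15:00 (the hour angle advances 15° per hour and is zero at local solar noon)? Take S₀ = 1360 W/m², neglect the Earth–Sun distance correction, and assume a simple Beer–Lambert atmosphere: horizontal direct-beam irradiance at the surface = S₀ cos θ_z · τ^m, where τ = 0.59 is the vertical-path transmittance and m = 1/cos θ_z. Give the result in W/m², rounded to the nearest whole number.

30 W/m²

Hour angle H = 15° × (15 − 12) = 45.00°.
With φ = -54.3°, δ = 12.5°, H = 45.00°: sin φ sin δ = -0.1758, cos φ cos δ cos H = 0.4028, so cos θ_z = 0.2270.
Air mass m = 1/cos θ_z = 1/0.2270 = 4.405; τ^m = 0.59^4.405 = 0.0979.
Surface direct beam = 1360 × 0.2270 × 0.0979 = 30.22 W/m².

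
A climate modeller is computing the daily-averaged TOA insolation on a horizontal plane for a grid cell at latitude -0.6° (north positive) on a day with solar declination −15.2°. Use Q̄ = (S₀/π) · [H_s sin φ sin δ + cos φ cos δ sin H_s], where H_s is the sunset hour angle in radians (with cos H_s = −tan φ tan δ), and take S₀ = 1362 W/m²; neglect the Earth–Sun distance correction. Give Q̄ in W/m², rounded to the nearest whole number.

cos H_s = −tan(-0.6°) · tan(-15.2°) = -0.0028, so H_s = arccos(-0.0028) = 90.16°. In radians, H_s = 1.5736.
H_s sin φ sin δ = 1.5736 × -0.0105 × -0.2622 = 0.0043.
cos φ cos δ sin H_s = 0.9999 × 0.9650 × 1.0000 = 0.9649.
Q̄ = (1362/π) × (0.0043 + 0.9649) = 433.54 × 0.9692 = 420.19 W/m².

420 W/m²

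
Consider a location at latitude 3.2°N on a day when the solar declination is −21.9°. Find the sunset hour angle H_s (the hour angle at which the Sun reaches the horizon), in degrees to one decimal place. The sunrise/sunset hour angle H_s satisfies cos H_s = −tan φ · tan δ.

88.7°

cos H_s = −tan(3.2°) · tan(-21.9°) = 0.0225, so H_s = arccos(0.0225) = 88.71°.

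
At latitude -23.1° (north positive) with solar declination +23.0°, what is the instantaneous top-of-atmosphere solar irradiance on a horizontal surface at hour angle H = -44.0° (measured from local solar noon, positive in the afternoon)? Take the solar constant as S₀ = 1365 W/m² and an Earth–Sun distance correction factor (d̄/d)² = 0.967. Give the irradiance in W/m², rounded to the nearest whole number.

602 W/m²

With φ = -23.1°, δ = 23.0°, H = -44.00°: sin φ sin δ = -0.1533, cos φ cos δ cos H = 0.6091, so cos θ_z = 0.4558.
Top-of-atmosphere irradiance = S₀ (d̄/d)² cos θ_z = 1365 × 0.967 × 0.4558 = 601.64 W/m².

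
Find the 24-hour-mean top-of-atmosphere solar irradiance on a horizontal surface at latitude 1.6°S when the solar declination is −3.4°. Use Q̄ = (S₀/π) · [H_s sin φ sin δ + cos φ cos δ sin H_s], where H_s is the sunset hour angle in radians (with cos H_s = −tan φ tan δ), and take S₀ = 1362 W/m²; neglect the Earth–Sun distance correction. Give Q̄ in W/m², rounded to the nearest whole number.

434 W/m²

cos H_s = −tan(-1.6°) · tan(-3.4°) = -0.0017, so H_s = arccos(-0.0017) = 90.10°. In radians, H_s = 1.5725.
H_s sin φ sin δ = 1.5725 × -0.0279 × -0.0593 = 0.0026.
cos φ cos δ sin H_s = 0.9996 × 0.9982 × 1.0000 = 0.9978.
Q̄ = (1362/π) × (0.0026 + 0.9978) = 433.54 × 1.0004 = 433.71 W/m².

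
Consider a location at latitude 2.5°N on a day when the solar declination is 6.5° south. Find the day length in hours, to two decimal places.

11.96 hours

The sunset hour angle satisfies cos H_s = −tan φ tan δ = 0.0050, giving H_s = 89.71°.
Day length = 2 H_s / 15° h⁻¹ = 179.42° / 15 = 11.961 h.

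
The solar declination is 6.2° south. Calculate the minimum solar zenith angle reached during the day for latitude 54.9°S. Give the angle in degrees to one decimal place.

At local solar noon the hour angle is zero, so the zenith angle is |φ − δ| = |-54.9° − (-6.2°)| = 48.7°.

48.7°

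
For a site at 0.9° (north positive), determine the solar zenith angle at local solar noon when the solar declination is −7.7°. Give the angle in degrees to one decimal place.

8.6°

At local solar noon the hour angle is zero, so the zenith angle is |φ − δ| = |0.9° − (-7.7°)| = 8.6°.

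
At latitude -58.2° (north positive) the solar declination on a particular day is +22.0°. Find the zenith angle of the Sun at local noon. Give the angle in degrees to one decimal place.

At local solar noon the hour angle is zero, so the zenith angle is |φ − δ| = |-58.2° − (22.0°)| = 80.2°.

80.2°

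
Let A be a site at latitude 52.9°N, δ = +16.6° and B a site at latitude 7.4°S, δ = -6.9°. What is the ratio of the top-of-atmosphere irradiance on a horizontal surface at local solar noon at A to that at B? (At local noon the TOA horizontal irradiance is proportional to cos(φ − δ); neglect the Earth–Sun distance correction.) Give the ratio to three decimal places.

0.806

A: cos θ_z = cos(52.9° − (16.6°)) = 0.8059.
B: cos θ_z = cos(-7.4° − (-6.9°)) = 1.0000.
Ratio A/B = 0.8059 / 1.0000 = 0.8059.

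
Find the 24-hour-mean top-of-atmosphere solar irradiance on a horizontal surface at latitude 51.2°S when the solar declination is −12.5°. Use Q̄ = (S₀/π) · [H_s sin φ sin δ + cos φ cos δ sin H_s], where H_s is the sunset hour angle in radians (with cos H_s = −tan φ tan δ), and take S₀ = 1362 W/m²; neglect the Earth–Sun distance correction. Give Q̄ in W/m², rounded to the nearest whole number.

cos H_s = −tan(-51.2°) · tan(-12.5°) = -0.2757, so H_s = arccos(-0.2757) = 106.00°. In radians, H_s = 1.8500.
H_s sin φ sin δ = 1.8500 × -0.7793 × -0.2164 = 0.3120.
cos φ cos δ sin H_s = 0.6266 × 0.9763 × 0.9613 = 0.5881.
Q̄ = (1362/π) × (0.3120 + 0.5881) = 433.54 × 0.9001 = 390.23 W/m².

390 W/m²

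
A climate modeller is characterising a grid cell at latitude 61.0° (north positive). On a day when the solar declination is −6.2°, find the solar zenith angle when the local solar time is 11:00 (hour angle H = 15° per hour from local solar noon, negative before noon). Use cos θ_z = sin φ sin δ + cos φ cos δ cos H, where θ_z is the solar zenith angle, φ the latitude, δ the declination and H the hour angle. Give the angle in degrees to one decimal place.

Hour angle H = 15° × (11 − 12) = -15.00°.
cos θ_z = sin(61.0°) sin(-6.2°) + cos(61.0°) cos(-6.2°) cos(-15.00°) = -0.0945 + 0.4656 = 0.3711.
θ_z = arccos(0.3711) = 68.22°.

68.2°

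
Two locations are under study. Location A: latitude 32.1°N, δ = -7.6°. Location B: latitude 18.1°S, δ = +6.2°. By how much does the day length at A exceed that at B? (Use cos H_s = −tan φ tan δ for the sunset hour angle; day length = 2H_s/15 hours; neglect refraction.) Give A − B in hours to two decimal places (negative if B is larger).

-0.37 h

A: H_s = arccos(−tan 32.1° · tan -7.6°) = 85.20°, so 2H_s/15 = 11.3600 h.
B: H_s = arccos(−tan -18.1° · tan 6.2°) = 87.97°, so 2H_s/15 = 11.7293 h.
A − B = 11.3600 − 11.7293 = -0.3693 h.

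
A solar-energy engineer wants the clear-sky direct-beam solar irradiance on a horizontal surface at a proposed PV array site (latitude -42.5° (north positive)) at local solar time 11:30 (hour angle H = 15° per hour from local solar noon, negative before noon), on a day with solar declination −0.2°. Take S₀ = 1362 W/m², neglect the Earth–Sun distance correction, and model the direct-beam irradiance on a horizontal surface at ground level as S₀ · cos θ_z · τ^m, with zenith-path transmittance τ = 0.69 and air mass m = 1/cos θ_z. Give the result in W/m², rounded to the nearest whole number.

Hour angle H = 15° × (11.5 − 12) = -7.50°.
cos θ_z = sin(-42.5°) sin(-0.2°) + cos(-42.5°) cos(-0.2°) cos(-7.50°) = 0.0024 + 0.7310 = 0.7334.
Air mass m = 1/cos θ_z = 1/0.7334 = 1.364; τ^m = 0.69^1.364 = 0.6028.
Surface direct beam = 1362 × 0.7334 × 0.6028 = 602.13 W/m².

602 W/m²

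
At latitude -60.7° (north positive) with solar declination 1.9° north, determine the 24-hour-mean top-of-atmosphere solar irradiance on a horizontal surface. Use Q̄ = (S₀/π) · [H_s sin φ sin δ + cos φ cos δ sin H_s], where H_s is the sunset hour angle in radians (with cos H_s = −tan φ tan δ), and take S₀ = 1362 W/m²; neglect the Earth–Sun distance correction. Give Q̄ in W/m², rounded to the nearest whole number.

The sunset hour angle satisfies cos H_s = −tan φ tan δ = 0.0591, giving H_s = 86.61°. In radians, H_s = 1.5116.
H_s sin φ sin δ = 1.5116 × -0.8721 × 0.0332 = -0.0438.
cos φ cos δ sin H_s = 0.4894 × 0.9995 × 0.9982 = 0.4883.
Q̄ = (1362/π) × (-0.0438 + 0.4883) = 433.54 × 0.4445 = 192.71 W/m².

193 W/m²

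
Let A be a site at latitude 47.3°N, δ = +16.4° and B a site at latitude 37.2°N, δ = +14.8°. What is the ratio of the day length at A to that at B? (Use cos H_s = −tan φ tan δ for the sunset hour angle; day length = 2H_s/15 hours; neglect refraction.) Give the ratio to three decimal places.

A: H_s = arccos(−tan 47.3° · tan 16.4°) = 108.60°, so 2H_s/15 = 14.4800 h.
B: H_s = arccos(−tan 37.2° · tan 14.8°) = 101.57°, so 2H_s/15 = 13.5427 h.
Ratio A/B = 14.4800 / 13.5427 = 1.0692.

1.069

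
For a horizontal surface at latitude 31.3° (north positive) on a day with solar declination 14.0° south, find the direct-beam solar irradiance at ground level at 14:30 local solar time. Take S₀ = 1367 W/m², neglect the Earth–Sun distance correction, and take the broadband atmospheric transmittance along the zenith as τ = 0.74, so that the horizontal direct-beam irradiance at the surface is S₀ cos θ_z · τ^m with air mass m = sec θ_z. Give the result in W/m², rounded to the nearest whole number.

413 W/m²

Hour angle H = 15° × (14.5 − 12) = 37.50°.
With φ = 31.3°, δ = -14.0°, H = 37.50°: sin φ sin δ = -0.1257, cos φ cos δ cos H = 0.6578, so cos θ_z = 0.5321.
Air mass m = 1/cos θ_z = 1/0.5321 = 1.879; τ^m = 0.74^1.879 = 0.5679.
Surface direct beam = 1367 × 0.5321 × 0.5679 = 413.08 W/m².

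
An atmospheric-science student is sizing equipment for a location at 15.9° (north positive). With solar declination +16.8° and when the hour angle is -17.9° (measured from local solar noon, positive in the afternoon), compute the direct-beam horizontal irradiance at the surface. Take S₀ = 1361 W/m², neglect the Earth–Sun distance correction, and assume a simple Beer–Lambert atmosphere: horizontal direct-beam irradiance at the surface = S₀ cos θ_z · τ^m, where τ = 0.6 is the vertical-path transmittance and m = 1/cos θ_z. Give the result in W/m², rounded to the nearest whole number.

762 W/m²

cos θ_z = sin(15.9°) sin(16.8°) + cos(15.9°) cos(16.8°) cos(-17.90°) = 0.0792 + 0.8761 = 0.9553.
Air mass m = 1/cos θ_z = 1/0.9553 = 1.047; τ^m = 0.6^1.047 = 0.5858.
Surface direct beam = 1361 × 0.9553 × 0.5858 = 761.64 W/m².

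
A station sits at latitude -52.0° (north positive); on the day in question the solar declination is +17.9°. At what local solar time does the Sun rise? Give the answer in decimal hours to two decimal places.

7.63 h

cos H_s = −tan(-52.0°) · tan(17.9°) = 0.4134, so H_s = arccos(0.4134) = 65.58°.
Sunrise is at 12 − H_s/15 = 12 − 4.372 = 7.628 h local solar time.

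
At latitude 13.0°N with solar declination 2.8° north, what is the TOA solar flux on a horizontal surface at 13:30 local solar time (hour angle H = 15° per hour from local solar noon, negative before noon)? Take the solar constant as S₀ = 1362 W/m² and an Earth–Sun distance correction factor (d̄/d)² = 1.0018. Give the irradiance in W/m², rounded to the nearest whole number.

Hour angle H = 15° × (13.5 − 12) = 22.50°.
cos θ_z = sin(13.0°) sin(2.8°) + cos(13.0°) cos(2.8°) cos(22.50°) = 0.0110 + 0.8991 = 0.9101.
Top-of-atmosphere irradiance = S₀ (d̄/d)² cos θ_z = 1362 × 1.0018 × 0.9101 = 1241.79 W/m².

1242 W/m²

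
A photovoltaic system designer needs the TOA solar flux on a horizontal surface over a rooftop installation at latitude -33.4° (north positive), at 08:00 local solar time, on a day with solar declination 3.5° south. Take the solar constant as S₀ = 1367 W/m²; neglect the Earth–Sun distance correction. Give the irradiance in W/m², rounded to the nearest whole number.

Hour angle H = 15° × (8 − 12) = -60.00°.
cos θ_z = sin φ sin δ + cos φ cos δ cos H = (-0.5505)(-0.0610) + (0.8348)(0.9981)(0.5000) = 0.4502.
Top-of-atmosphere irradiance = S₀ cos θ_z = 1367 × 0.4502 = 615.42 W/m².

615 W/m²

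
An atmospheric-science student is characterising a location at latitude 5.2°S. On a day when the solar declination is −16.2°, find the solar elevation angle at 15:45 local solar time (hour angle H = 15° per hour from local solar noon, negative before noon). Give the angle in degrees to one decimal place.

Hour angle H = 15° × (15.75 − 12) = 56.25°.
cos θ_z = sin(-5.2°) sin(-16.2°) + cos(-5.2°) cos(-16.2°) cos(56.25°) = 0.0253 + 0.5313 = 0.5566.
θ_z = arccos(0.5566) = 56.18°, so the elevation is 90° − 56.18° = 33.82°.

33.8°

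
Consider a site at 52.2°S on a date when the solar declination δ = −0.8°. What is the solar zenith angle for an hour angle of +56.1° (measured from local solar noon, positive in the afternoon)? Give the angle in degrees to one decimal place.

69.3°

cos θ_z = sin φ sin δ + cos φ cos δ cos H = (-0.7902)(-0.0140) + (0.6129)(0.9999)(0.5577) = 0.3528.
θ_z = arccos(0.3528) = 69.34°.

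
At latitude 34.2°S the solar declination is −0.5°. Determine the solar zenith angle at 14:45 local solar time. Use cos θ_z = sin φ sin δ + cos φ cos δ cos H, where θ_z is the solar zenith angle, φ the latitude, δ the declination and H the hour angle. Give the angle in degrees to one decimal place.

51.2°

Hour angle H = 15° × (14.75 − 12) = 41.25°.
cos θ_z = sin φ sin δ + cos φ cos δ cos H = (-0.5621)(-0.0087) + (0.8271)(1.0000)(0.7518) = 0.6267.
θ_z = arccos(0.6267) = 51.19°.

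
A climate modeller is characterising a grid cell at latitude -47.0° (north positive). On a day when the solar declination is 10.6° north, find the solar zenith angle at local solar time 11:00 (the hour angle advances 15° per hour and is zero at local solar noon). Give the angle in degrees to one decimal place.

Hour angle H = 15° × (11 − 12) = -15.00°.
cos θ_z = sin(-47.0°) sin(10.6°) + cos(-47.0°) cos(10.6°) cos(-15.00°) = -0.1345 + 0.6475 = 0.5130.
θ_z = arccos(0.5130) = 59.14°.

59.1°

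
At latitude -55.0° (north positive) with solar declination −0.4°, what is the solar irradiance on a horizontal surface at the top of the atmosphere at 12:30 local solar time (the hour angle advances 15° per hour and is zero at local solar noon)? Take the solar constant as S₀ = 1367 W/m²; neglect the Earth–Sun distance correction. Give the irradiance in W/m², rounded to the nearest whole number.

Hour angle H = 15° × (12.5 − 12) = 7.50°.
With φ = -55.0°, δ = -0.4°, H = 7.50°: sin φ sin δ = 0.0057, cos φ cos δ cos H = 0.5687, so cos θ_z = 0.5744.
Top-of-atmosphere irradiance = S₀ cos θ_z = 1367 × 0.5744 = 785.20 W/m².

785 W/m²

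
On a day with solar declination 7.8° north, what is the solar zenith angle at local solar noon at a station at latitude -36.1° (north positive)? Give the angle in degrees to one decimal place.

At local solar noon the hour angle is zero, so the zenith angle is |φ − δ| = |-36.1° − (7.8°)| = 43.9°.

43.9°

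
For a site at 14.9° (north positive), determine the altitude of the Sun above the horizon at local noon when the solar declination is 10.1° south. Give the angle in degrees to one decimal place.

65.0°

At local solar noon the hour angle is zero, so the elevation is 90° − |φ − δ| = 90° − |14.9° − (-10.1°)| = 90° − 25.0° = 65.0°.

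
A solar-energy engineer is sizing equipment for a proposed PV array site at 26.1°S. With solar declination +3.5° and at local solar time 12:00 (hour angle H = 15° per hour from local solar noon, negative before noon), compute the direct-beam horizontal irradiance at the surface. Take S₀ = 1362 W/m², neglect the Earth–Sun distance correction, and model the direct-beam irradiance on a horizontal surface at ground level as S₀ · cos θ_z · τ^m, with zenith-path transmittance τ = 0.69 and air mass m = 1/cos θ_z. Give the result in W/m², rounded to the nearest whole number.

Hour angle H = 15° × (12 − 12) = 0.00°.
With φ = -26.1°, δ = 3.5°, H = 0.00°: sin φ sin δ = -0.0269, cos φ cos δ cos H = 0.8964, so cos θ_z = 0.8695.
Air mass m = 1/cos θ_z = 1/0.8695 = 1.150; τ^m = 0.69^1.150 = 0.6526.
Surface direct beam = 1362 × 0.8695 × 0.6526 = 772.85 W/m².

773 W/m²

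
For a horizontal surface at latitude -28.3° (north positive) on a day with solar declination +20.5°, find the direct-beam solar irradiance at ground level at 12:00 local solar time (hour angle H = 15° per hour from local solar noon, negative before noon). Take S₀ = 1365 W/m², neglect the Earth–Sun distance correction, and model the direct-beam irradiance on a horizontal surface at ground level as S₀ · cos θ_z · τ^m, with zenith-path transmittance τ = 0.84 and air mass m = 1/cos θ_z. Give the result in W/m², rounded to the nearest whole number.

Hour angle H = 15° × (12 − 12) = 0.00°.
cos θ_z = sin φ sin δ + cos φ cos δ cos H = (-0.4741)(0.3502) + (0.8805)(0.9367)(1.0000) = 0.6587.
Air mass m = 1/cos θ_z = 1/0.6587 = 1.518; τ^m = 0.84^1.518 = 0.7675.
Surface direct beam = 1365 × 0.6587 × 0.7675 = 690.08 W/m².

690 W/m²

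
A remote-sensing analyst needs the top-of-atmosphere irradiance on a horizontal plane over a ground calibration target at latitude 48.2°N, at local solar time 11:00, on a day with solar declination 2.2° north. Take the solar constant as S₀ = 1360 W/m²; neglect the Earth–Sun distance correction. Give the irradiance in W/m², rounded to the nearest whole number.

Hour angle H = 15° × (11 − 12) = -15.00°.
With φ = 48.2°, δ = 2.2°, H = -15.00°: sin φ sin δ = 0.0286, cos φ cos δ cos H = 0.6433, so cos θ_z = 0.6719.
Top-of-atmosphere irradiance = S₀ cos θ_z = 1360 × 0.6719 = 913.78 W/m².

914 W/m²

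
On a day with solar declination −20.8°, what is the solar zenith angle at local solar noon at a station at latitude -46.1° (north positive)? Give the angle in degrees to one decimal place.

25.3°

At local solar noon the hour angle is zero, so the zenith angle is |φ − δ| = |-46.1° − (-20.8°)| = 25.3°.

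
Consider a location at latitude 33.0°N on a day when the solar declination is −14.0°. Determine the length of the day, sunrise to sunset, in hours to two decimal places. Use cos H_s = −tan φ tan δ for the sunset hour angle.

The sunset hour angle satisfies cos H_s = −tan φ tan δ = 0.1619, giving H_s = 80.68°.
Day length = 2 H_s / 15° h⁻¹ = 161.36° / 15 = 10.757 h.

10.76 hours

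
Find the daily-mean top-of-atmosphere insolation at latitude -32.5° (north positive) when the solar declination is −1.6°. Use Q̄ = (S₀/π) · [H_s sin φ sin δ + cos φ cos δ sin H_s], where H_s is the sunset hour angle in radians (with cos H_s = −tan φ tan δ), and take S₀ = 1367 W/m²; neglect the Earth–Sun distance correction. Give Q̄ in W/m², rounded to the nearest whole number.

377 W/m²

−tan φ tan δ = −(-0.6371)(-0.0279) = -0.0178; H_s = arccos(-0.0178) = 91.02°. In radians, H_s = 1.5886.
H_s sin φ sin δ = 1.5886 × -0.5373 × -0.0279 = 0.0238.
cos φ cos δ sin H_s = 0.8434 × 0.9996 × 0.9998 = 0.8429.
Q̄ = (1367/π) × (0.0238 + 0.8429) = 435.13 × 0.8667 = 377.13 W/m².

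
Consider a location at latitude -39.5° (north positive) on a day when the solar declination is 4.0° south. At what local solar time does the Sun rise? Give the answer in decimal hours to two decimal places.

5.78 h

cos H_s = −tan(-39.5°) · tan(-4.0°) = -0.0576, so H_s = arccos(-0.0576) = 93.30°.
Sunrise is at 12 − H_s/15 = 12 − 6.220 = 5.780 h local solar time.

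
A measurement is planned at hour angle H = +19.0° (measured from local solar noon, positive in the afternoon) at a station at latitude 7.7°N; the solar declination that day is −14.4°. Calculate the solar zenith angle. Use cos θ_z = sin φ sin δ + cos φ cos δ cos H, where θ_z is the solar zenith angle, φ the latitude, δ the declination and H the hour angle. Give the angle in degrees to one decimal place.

With φ = 7.7°, δ = -14.4°, H = 19.00°: sin φ sin δ = -0.0333, cos φ cos δ cos H = 0.9076, so cos θ_z = 0.8743.
θ_z = arccos(0.8743) = 29.04°.

29.0°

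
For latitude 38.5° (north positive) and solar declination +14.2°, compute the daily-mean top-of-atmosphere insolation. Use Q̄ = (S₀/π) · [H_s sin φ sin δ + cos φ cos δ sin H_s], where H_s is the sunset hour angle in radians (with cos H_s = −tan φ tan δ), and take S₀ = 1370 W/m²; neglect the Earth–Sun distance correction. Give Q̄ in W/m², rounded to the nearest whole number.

442 W/m²

cos H_s = −tan(38.5°) · tan(14.2°) = -0.2013, so H_s = arccos(-0.2013) = 101.61°. In radians, H_s = 1.7734.
H_s sin φ sin δ = 1.7734 × 0.6225 × 0.2453 = 0.2708.
cos φ cos δ sin H_s = 0.7826 × 0.9694 × 0.9795 = 0.7431.
Q̄ = (1370/π) × (0.2708 + 0.7431) = 436.08 × 1.0139 = 442.14 W/m².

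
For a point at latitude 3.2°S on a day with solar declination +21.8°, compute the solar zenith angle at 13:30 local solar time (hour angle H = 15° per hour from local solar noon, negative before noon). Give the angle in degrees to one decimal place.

33.3°

Hour angle H = 15° × (13.5 − 12) = 22.50°.
cos θ_z = sin(-3.2°) sin(21.8°) + cos(-3.2°) cos(21.8°) cos(22.50°) = -0.0207 + 0.8565 = 0.8358.
θ_z = arccos(0.8358) = 33.30°.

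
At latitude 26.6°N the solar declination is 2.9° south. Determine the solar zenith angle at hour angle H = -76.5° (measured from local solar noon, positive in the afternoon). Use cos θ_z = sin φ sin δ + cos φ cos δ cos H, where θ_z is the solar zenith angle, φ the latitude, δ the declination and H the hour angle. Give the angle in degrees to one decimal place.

79.3°

With φ = 26.6°, δ = -2.9°, H = -76.50°: sin φ sin δ = -0.0227, cos φ cos δ cos H = 0.2085, so cos θ_z = 0.1858.
θ_z = arccos(0.1858) = 79.29°.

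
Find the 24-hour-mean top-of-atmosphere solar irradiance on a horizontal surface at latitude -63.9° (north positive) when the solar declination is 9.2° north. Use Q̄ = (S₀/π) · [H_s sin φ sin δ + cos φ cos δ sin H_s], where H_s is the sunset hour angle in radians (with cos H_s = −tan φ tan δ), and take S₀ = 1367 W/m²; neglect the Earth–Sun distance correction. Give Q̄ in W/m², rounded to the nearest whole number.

101 W/m²

The sunset hour angle satisfies cos H_s = −tan φ tan δ = 0.3306, giving H_s = 70.69°. In radians, H_s = 1.2338.
H_s sin φ sin δ = 1.2338 × -0.8980 × 0.1599 = -0.1772.
cos φ cos δ sin H_s = 0.4399 × 0.9871 × 0.9438 = 0.4098.
Q̄ = (1367/π) × (-0.1772 + 0.4098) = 435.13 × 0.2326 = 101.21 W/m².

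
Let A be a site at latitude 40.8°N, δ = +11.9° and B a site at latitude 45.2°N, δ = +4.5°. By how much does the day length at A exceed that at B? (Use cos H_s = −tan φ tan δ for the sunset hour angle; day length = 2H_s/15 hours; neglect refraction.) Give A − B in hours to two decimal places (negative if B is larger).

A: H_s = arccos(−tan 40.8° · tan 11.9°) = 100.48°, so 2H_s/15 = 13.3973 h.
B: H_s = arccos(−tan 45.2° · tan 4.5°) = 94.55°, so 2H_s/15 = 12.6067 h.
A − B = 13.3973 − 12.6067 = 0.7906 h.

+0.79 h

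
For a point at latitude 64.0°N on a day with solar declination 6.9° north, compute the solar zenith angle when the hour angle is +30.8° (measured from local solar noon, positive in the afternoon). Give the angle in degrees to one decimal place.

cos θ_z = sin(64.0°) sin(6.9°) + cos(64.0°) cos(6.9°) cos(30.80°) = 0.1080 + 0.3738 = 0.4818.
θ_z = arccos(0.4818) = 61.20°.

61.2°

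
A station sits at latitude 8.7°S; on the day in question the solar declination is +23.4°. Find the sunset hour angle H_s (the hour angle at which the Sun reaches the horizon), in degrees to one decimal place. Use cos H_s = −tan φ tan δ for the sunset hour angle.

86.2°

−tan φ tan δ = −(-0.1530)(0.4327) = 0.0662; H_s = arccos(0.0662) = 86.20°.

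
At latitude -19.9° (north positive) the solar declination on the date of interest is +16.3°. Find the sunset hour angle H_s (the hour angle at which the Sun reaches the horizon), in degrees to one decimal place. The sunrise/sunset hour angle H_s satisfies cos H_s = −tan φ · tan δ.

−tan φ tan δ = −(-0.3620)(0.2924) = 0.1058; H_s = arccos(0.1058) = 83.93°.

83.9°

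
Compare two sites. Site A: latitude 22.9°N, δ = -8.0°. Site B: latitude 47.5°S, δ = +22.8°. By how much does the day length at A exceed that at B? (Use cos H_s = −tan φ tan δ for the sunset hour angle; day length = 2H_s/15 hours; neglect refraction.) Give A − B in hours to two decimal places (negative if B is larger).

+3.19 h

A: H_s = arccos(−tan 22.9° · tan -8.0°) = 86.60°, so 2H_s/15 = 11.5467 h.
B: H_s = arccos(−tan -47.5° · tan 22.8°) = 62.69°, so 2H_s/15 = 8.3587 h.
A − B = 11.5467 − 8.3587 = 3.1880 h.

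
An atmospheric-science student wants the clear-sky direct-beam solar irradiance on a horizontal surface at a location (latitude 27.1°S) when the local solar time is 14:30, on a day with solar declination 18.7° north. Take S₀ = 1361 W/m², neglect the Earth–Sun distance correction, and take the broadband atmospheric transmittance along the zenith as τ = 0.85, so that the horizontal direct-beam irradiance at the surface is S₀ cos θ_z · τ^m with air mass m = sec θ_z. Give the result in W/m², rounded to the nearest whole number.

522 W/m²

Hour angle H = 15° × (14.5 − 12) = 37.50°.
cos θ_z = sin(-27.1°) sin(18.7°) + cos(-27.1°) cos(18.7°) cos(37.50°) = -0.1461 + 0.6690 = 0.5229.
Air mass m = 1/cos θ_z = 1/0.5229 = 1.912; τ^m = 0.85^1.912 = 0.7329.
Surface direct beam = 1361 × 0.5229 × 0.7329 = 521.58 W/m².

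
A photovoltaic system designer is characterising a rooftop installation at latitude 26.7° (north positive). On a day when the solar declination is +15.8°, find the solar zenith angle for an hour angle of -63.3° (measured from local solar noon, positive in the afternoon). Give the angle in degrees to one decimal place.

59.4°

cos θ_z = sin φ sin δ + cos φ cos δ cos H = (0.4493)(0.2723) + (0.8934)(0.9622)(0.4493) = 0.5086.
θ_z = arccos(0.5086) = 59.43°.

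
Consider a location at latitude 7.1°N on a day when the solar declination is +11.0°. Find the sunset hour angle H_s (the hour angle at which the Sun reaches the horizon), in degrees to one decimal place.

The sunset hour angle satisfies cos H_s = −tan φ tan δ = -0.0242, giving H_s = 91.39°.

91.4°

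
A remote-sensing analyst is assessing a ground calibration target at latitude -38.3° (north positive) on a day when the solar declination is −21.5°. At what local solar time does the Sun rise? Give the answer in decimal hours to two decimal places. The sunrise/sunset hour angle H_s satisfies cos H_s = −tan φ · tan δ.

cos H_s = −tan(-38.3°) · tan(-21.5°) = -0.3111, so H_s = arccos(-0.3111) = 108.13°.
Sunrise is at 12 − H_s/15 = 12 − 7.209 = 4.791 h local solar time.

4.79 h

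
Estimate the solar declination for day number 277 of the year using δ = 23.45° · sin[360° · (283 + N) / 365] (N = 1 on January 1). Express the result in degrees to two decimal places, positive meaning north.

360 × (283 + 277) / 365 = 552.329°; sin(552.329°) = -0.2135.
δ = 23.45 × -0.2135 = -5.007° ≈ -5.01°.

-5.01°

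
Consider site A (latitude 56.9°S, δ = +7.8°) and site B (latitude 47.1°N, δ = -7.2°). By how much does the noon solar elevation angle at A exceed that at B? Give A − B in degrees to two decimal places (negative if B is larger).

A: 90° − |-56.9 − (7.8)| = 25.30°.
B: 90° − |47.1 − (-7.2)| = 35.70°.
A − B = 25.30 − 35.70 = -10.40°.

-10.40°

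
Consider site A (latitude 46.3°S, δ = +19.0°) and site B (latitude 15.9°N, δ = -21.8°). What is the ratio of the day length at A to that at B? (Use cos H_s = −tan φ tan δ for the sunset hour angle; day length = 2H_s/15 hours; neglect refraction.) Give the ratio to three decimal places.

0.825

A: H_s = arccos(−tan -46.3° · tan 19.0°) = 68.88°, so 2H_s/15 = 9.1840 h.
B: H_s = arccos(−tan 15.9° · tan -21.8°) = 83.46°, so 2H_s/15 = 11.1280 h.
Ratio A/B = 9.1840 / 11.1280 = 0.8253.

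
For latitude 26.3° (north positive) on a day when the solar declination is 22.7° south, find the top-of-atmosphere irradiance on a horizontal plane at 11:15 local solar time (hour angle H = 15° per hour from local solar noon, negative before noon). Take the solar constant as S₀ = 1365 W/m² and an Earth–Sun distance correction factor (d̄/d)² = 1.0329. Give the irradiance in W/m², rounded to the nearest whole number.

903 W/m²

Hour angle H = 15° × (11.25 − 12) = -11.25°.
With φ = 26.3°, δ = -22.7°, H = -11.25°: sin φ sin δ = -0.1710, cos φ cos δ cos H = 0.8112, so cos θ_z = 0.6402.
Top-of-atmosphere irradiance = S₀ (d̄/d)² cos θ_z = 1365 × 1.0329 × 0.6402 = 902.62 W/m².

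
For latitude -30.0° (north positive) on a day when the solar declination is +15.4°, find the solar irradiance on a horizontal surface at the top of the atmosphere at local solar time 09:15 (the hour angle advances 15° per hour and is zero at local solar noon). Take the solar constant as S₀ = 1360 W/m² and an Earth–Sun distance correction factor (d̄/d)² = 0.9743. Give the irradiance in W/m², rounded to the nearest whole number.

Hour angle H = 15° × (9.25 − 12) = -41.25°.
With φ = -30.0°, δ = 15.4°, H = -41.25°: sin φ sin δ = -0.1328, cos φ cos δ cos H = 0.6277, so cos θ_z = 0.4949.
Top-of-atmosphere irradiance = S₀ (d̄/d)² cos θ_z = 1360 × 0.9743 × 0.4949 = 655.77 W/m².

656 W/m²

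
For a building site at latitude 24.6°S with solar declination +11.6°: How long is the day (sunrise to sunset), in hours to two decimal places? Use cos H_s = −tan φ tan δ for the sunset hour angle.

11.28 hours

The sunset hour angle satisfies cos H_s = −tan φ tan δ = 0.0940, giving H_s = 84.61°.
Day length = 2 H_s / 15° h⁻¹ = 169.22° / 15 = 11.281 h.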